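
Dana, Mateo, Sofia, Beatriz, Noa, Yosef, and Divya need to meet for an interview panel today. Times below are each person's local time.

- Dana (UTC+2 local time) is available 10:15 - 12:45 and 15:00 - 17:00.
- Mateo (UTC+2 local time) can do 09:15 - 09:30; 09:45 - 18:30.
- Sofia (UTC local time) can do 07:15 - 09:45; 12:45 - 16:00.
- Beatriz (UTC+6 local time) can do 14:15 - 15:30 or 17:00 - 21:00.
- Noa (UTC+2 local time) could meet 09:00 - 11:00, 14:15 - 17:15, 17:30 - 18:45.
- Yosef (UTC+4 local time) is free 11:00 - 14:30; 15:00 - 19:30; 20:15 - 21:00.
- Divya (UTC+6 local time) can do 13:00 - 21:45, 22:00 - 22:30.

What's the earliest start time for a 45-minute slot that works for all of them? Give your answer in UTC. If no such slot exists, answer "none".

Dana in UTC: 08:15-10:45, 13:00-15:00 (subtract 2h to convert from UTC+2).
Mateo in UTC: 07:15-07:30, 07:45-16:30 (subtract 2h to convert from UTC+2).
Sofia in UTC: 07:15-09:45, 12:45-16:00.
Beatriz in UTC: 08:15-09:30, 11:00-15:00 (subtract 6h to convert from UTC+6).
Noa in UTC: 07:00-09:00, 12:15-15:15, 15:30-16:45 (subtract 2h to convert from UTC+2).
Yosef in UTC: 07:00-10:30, 11:00-15:30, 16:15-17:00 (subtract 4h to convert from UTC+4).
Divya in UTC: 07:00-15:45, 16:00-16:30 (subtract 6h to convert from UTC+6).
Dana ∩ Mateo: 08:15-10:45, 13:00-15:00.
Dana ∩ Mateo ∩ Sofia: 08:15-09:45, 13:00-15:00.
Dana ∩ Mateo ∩ Sofia ∩ Beatriz: 08:15-09:30, 13:00-15:00.
Dana ∩ Mateo ∩ Sofia ∩ Beatriz ∩ Noa: 08:15-09:00, 13:00-15:00.
Dana ∩ Mateo ∩ Sofia ∩ Beatriz ∩ Noa ∩ Yosef: 08:15-09:00, 13:00-15:00.
Dana ∩ Mateo ∩ Sofia ∩ Beatriz ∩ Noa ∩ Yosef ∩ Divya: 08:15-09:00, 13:00-15:00.
Those are the intersection windows.
The first common window of at least 45 minutes is 08:15-09:00, so the earliest start is 08:15.

08:15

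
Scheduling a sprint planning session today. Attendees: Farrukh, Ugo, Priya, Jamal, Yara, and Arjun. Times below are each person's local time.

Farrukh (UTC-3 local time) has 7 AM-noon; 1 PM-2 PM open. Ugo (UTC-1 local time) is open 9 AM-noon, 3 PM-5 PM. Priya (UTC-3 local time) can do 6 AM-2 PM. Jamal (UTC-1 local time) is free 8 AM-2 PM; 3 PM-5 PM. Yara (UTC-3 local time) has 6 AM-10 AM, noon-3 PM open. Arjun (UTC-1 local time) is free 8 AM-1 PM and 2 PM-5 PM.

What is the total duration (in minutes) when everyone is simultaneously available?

Farrukh in UTC: 10:00-15:00, 16:00-17:00 (add 3h to convert from UTC-3).
Ugo in UTC: 10:00-13:00, 16:00-18:00 (add 1h to convert from UTC-1).
Priya in UTC: 09:00-17:00 (add 3h to convert from UTC-3).
Jamal in UTC: 09:00-15:00, 16:00-18:00 (add 1h to convert from UTC-1).
Yara in UTC: 09:00-13:00, 15:00-18:00 (add 3h to convert from UTC-3).
Arjun in UTC: 09:00-14:00, 15:00-18:00 (add 1h to convert from UTC-1).
Farrukh ∩ Ugo: 10:00-13:00, 16:00-17:00.
Farrukh ∩ Ugo ∩ Priya: 10:00-13:00, 16:00-17:00.
Farrukh ∩ Ugo ∩ Priya ∩ Jamal: 10:00-13:00, 16:00-17:00.
Farrukh ∩ Ugo ∩ Priya ∩ Jamal ∩ Yara: 10:00-13:00, 16:00-17:00.
Farrukh ∩ Ugo ∩ Priya ∩ Jamal ∩ Yara ∩ Arjun: 10:00-13:00, 16:00-17:00.
Summing the common windows: 180 + 60 = 240 minutes.

240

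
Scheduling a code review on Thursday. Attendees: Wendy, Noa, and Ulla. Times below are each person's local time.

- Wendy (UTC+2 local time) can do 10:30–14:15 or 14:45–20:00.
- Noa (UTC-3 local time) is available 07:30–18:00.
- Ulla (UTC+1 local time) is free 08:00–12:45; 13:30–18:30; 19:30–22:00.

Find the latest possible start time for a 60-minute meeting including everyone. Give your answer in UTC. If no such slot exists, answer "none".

16:30

Wendy in UTC: 08:30-12:15, 12:45-18:00 (subtract 2h to convert from UTC+2).
Noa in UTC: 10:30-21:00 (add 3h to convert from UTC-3).
Ulla in UTC: 07:00-11:45, 12:30-17:30, 18:30-21:00 (subtract 1h to convert from UTC+1).
Wendy ∩ Noa: 10:30-12:15, 12:45-18:00.
Wendy ∩ Noa ∩ Ulla: 10:30-11:45, 12:45-17:30.
So the common availability across everyone is 10:30-11:45, 12:45-17:30.
The last common window of at least 60 minutes is 12:45-17:30; a 60-minute meeting can start as late as 16:30 and still end by 17:30.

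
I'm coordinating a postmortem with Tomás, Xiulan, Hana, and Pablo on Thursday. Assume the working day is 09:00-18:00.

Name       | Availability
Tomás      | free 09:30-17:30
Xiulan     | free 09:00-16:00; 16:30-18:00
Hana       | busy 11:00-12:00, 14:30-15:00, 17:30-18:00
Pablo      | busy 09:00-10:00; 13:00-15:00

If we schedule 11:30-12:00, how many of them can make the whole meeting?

Tomás free: 09:30-17:30.
Xiulan free: 09:00-16:00, 16:30-18:00.
Hana free: 09:00-11:00, 12:00-14:30, 15:00-17:30 (invert busy blocks within the working day).
Pablo free: 10:00-13:00, 15:00-18:00 (invert busy blocks within the working day).
Tomás, Xiulan, and Pablo can make the full 11:30-12:00 slot — that's 3.

3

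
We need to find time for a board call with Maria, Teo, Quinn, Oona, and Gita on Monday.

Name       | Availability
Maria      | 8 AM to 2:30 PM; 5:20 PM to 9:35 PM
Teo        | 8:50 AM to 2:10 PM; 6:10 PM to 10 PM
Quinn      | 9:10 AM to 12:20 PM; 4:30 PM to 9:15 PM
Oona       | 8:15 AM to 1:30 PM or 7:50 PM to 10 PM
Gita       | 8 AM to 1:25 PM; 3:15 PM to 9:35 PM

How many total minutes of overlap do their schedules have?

Maria ∩ Teo: 08:50-14:10, 18:10-21:35.
Maria ∩ Teo ∩ Quinn: 09:10-12:20, 18:10-21:15.
Maria ∩ Teo ∩ Quinn ∩ Oona: 09:10-12:20, 19:50-21:15.
Maria ∩ Teo ∩ Quinn ∩ Oona ∩ Gita: 09:10-12:20, 19:50-21:15.
Those are the intersection windows.
Summing the common windows: 190 + 85 = 275 minutes.

275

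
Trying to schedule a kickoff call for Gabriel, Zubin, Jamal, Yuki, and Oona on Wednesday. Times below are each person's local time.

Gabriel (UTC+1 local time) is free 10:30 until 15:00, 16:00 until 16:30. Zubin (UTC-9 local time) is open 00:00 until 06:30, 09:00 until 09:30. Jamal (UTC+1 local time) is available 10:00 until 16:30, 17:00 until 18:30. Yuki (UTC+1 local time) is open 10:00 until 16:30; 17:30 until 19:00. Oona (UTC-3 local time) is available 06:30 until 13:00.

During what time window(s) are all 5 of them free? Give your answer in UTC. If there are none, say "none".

09:30-14:00, 15:00-15:30

Gabriel in UTC: 09:30-14:00, 15:00-15:30 (subtract 1h to convert from UTC+1).
Zubin in UTC: 09:00-15:30, 18:00-18:30 (add 9h to convert from UTC-9).
Jamal in UTC: 09:00-15:30, 16:00-17:30 (subtract 1h to convert from UTC+1).
Yuki in UTC: 09:00-15:30, 16:30-18:00 (subtract 1h to convert from UTC+1).
Oona in UTC: 09:30-16:00 (add 3h to convert from UTC-3).
Gabriel ∩ Zubin: 09:30-14:00, 15:00-15:30.
Gabriel ∩ Zubin ∩ Jamal: 09:30-14:00, 15:00-15:30.
Gabriel ∩ Zubin ∩ Jamal ∩ Yuki: 09:30-14:00, 15:00-15:30.
Gabriel ∩ Zubin ∩ Jamal ∩ Yuki ∩ Oona: 09:30-14:00, 15:00-15:30.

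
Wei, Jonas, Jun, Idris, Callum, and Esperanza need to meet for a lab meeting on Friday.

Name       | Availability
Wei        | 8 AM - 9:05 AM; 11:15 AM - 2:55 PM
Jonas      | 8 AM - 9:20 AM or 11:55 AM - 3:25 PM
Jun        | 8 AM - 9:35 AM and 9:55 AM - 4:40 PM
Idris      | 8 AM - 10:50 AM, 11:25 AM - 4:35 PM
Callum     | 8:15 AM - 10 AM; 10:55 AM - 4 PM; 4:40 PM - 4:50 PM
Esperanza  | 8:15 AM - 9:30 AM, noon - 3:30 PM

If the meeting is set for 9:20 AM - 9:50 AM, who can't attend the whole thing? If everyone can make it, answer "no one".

Wei: not fully free for 09:20-09:50. Jonas: not fully free for 09:20-09:50. Jun: not fully free for 09:20-09:50. Idris: free for 09:20-09:50. Callum: free for 09:20-09:50. Esperanza: not fully free for 09:20-09:50.

Esperanza, Jonas, Jun, Wei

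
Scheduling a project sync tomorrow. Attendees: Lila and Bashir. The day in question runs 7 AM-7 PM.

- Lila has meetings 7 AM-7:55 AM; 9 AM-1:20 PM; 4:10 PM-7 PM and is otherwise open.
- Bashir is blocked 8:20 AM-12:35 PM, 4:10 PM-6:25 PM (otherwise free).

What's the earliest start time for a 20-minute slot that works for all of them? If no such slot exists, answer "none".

Lila free: 07:55-09:00, 13:20-16:10 (invert busy blocks within the working day).
Bashir free: 07:00-08:20, 12:35-16:10, 18:25-19:00 (invert busy blocks within the working day).
Lila ∩ Bashir: 07:55-08:20, 13:20-16:10.
The first common window of at least 20 minutes is 07:55-08:20, so the earliest start is 07:55.

07:55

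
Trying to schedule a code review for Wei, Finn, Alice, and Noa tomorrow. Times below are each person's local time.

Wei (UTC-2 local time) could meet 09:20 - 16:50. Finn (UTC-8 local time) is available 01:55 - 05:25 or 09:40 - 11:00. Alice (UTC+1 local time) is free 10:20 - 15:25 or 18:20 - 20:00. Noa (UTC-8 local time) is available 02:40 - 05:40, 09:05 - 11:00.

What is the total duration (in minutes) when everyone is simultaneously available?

195

Wei in UTC: 11:20-18:50 (add 2h to convert from UTC-2).
Finn in UTC: 09:55-13:25, 17:40-19:00 (add 8h to convert from UTC-8).
Alice in UTC: 09:20-14:25, 17:20-19:00 (subtract 1h to convert from UTC+1).
Noa in UTC: 10:40-13:40, 17:05-19:00 (add 8h to convert from UTC-8).
Wei ∩ Finn: 11:20-13:25, 17:40-18:50.
Wei ∩ Finn ∩ Alice: 11:20-13:25, 17:40-18:50.
Wei ∩ Finn ∩ Alice ∩ Noa: 11:20-13:25, 17:40-18:50.
Summing the common windows: 125 + 70 = 195 minutes.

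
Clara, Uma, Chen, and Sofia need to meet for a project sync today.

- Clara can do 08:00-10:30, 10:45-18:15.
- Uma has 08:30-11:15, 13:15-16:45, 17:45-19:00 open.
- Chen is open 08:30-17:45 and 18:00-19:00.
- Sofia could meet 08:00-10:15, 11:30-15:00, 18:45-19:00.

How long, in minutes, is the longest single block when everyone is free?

Clara ∩ Uma: 08:30-10:30, 10:45-11:15, 13:15-16:45, 17:45-18:15.
Clara ∩ Uma ∩ Chen: 08:30-10:30, 10:45-11:15, 13:15-16:45, 18:00-18:15.
Clara ∩ Uma ∩ Chen ∩ Sofia: 08:30-10:15, 13:15-15:00.
The longest is 08:30-10:15 at 105 minutes.

105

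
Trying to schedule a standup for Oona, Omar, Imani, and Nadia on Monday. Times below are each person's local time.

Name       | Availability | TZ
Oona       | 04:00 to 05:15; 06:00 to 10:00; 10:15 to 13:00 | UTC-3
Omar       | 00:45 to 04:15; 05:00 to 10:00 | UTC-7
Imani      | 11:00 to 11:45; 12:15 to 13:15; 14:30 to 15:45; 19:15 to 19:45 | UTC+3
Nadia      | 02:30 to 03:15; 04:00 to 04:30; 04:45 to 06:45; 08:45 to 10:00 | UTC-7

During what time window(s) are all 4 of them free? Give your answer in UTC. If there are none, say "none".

09:30-10:15, 12:00-12:45

Oona in UTC: 07:00-08:15, 09:00-13:00, 13:15-16:00 (add 3h to convert from UTC-3).
Omar in UTC: 07:45-11:15, 12:00-17:00 (add 7h to convert from UTC-7).
Imani in UTC: 08:00-08:45, 09:15-10:15, 11:30-12:45, 16:15-16:45 (subtract 3h to convert from UTC+3).
Nadia in UTC: 09:30-10:15, 11:00-11:30, 11:45-13:45, 15:45-17:00 (add 7h to convert from UTC-7).
Oona ∩ Omar: 07:45-08:15, 09:00-11:15, 12:00-13:00, 13:15-16:00.
Oona ∩ Omar ∩ Imani: 08:00-08:15, 09:15-10:15, 12:00-12:45.
Oona ∩ Omar ∩ Imani ∩ Nadia: 09:30-10:15, 12:00-12:45.
So the common availability across everyone is 09:30-10:15, 12:00-12:45.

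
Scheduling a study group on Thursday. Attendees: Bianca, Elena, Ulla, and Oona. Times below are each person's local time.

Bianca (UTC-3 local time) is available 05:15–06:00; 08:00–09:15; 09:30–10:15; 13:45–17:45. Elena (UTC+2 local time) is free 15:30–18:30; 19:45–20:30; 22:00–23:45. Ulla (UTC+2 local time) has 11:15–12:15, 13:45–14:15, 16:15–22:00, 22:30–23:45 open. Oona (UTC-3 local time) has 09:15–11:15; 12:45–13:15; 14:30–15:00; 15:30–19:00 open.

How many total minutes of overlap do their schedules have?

Bianca in UTC: 08:15-09:00, 11:00-12:15, 12:30-13:15, 16:45-20:45 (add 3h to convert from UTC-3).
Elena in UTC: 13:30-16:30, 17:45-18:30, 20:00-21:45 (subtract 2h to convert from UTC+2).
Ulla in UTC: 09:15-10:15, 11:45-12:15, 14:15-20:00, 20:30-21:45 (subtract 2h to convert from UTC+2).
Oona in UTC: 12:15-14:15, 15:45-16:15, 17:30-18:00, 18:30-22:00 (add 3h to convert from UTC-3).
Bianca ∩ Elena: 17:45-18:30, 20:00-20:45.
Bianca ∩ Elena ∩ Ulla: 17:45-18:30, 20:30-20:45.
Bianca ∩ Elena ∩ Ulla ∩ Oona: 17:45-18:00, 20:30-20:45.
Summing the common windows: 15 + 15 = 30 minutes.

30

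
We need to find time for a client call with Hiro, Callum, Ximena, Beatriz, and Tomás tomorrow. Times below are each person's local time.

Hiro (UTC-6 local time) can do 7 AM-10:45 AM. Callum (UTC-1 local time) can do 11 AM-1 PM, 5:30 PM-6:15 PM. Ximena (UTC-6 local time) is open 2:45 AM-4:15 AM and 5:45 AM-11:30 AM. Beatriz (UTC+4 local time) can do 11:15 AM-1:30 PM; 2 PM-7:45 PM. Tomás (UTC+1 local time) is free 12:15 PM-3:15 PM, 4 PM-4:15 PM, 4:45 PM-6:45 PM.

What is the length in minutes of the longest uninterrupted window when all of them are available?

Hiro in UTC: 13:00-16:45 (add 6h to convert from UTC-6).
Callum in UTC: 12:00-14:00, 18:30-19:15 (add 1h to convert from UTC-1).
Ximena in UTC: 08:45-10:15, 11:45-17:30 (add 6h to convert from UTC-6).
Beatriz in UTC: 07:15-09:30, 10:00-15:45 (subtract 4h to convert from UTC+4).
Tomás in UTC: 11:15-14:15, 15:00-15:15, 15:45-17:45 (subtract 1h to convert from UTC+1).
Hiro ∩ Callum: 13:00-14:00.
Hiro ∩ Callum ∩ Ximena: 13:00-14:00.
Hiro ∩ Callum ∩ Ximena ∩ Beatriz: 13:00-14:00.
Hiro ∩ Callum ∩ Ximena ∩ Beatriz ∩ Tomás: 13:00-14:00.
Those are the intersection windows.
The longest is 13:00-14:00 at 60 minutes.

60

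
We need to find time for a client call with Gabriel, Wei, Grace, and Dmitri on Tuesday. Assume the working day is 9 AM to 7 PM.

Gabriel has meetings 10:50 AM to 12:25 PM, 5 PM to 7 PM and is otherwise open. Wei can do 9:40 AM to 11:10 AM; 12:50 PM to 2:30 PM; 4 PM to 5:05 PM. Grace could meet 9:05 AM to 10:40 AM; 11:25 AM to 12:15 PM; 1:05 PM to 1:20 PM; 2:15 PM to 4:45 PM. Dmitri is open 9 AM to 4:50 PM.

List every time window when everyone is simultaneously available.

Gabriel free: 09:00-10:50, 12:25-17:00 (invert busy blocks within the working day).
Wei free: 09:40-11:10, 12:50-14:30, 16:00-17:05.
Grace free: 09:05-10:40, 11:25-12:15, 13:05-13:20, 14:15-16:45.
Dmitri free: 09:00-16:50.
Gabriel ∩ Wei: 09:40-10:50, 12:50-14:30, 16:00-17:00.
Gabriel ∩ Wei ∩ Grace: 09:40-10:40, 13:05-13:20, 14:15-14:30, 16:00-16:45.
Gabriel ∩ Wei ∩ Grace ∩ Dmitri: 09:40-10:40, 13:05-13:20, 14:15-14:30, 16:00-16:45.
So the common availability across everyone is 09:40-10:40, 13:05-13:20, 14:15-14:30, 16:00-16:45.

09:40-10:40, 13:05-13:20, 14:15-14:30, 16:00-16:45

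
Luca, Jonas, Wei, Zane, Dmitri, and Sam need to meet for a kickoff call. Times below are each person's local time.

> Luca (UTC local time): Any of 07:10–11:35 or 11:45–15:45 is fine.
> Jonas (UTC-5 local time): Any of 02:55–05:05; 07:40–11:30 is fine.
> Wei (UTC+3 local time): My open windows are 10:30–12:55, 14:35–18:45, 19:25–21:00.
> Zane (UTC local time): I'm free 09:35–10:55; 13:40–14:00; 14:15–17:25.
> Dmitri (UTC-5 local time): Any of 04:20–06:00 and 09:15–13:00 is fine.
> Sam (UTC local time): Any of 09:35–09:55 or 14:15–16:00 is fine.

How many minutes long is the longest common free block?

90

Luca in UTC: 07:10-11:35, 11:45-15:45.
Jonas in UTC: 07:55-10:05, 12:40-16:30 (add 5h to convert from UTC-5).
Wei in UTC: 07:30-09:55, 11:35-15:45, 16:25-18:00 (subtract 3h to convert from UTC+3).
Zane in UTC: 09:35-10:55, 13:40-14:00, 14:15-17:25.
Dmitri in UTC: 09:20-11:00, 14:15-18:00 (add 5h to convert from UTC-5).
Sam in UTC: 09:35-09:55, 14:15-16:00.
Luca ∩ Jonas: 07:55-10:05, 12:40-15:45.
Luca ∩ Jonas ∩ Wei: 07:55-09:55, 12:40-15:45.
Luca ∩ Jonas ∩ Wei ∩ Zane: 09:35-09:55, 13:40-14:00, 14:15-15:45.
Luca ∩ Jonas ∩ Wei ∩ Zane ∩ Dmitri: 09:35-09:55, 14:15-15:45.
Luca ∩ Jonas ∩ Wei ∩ Zane ∩ Dmitri ∩ Sam: 09:35-09:55, 14:15-15:45.
The longest is 14:15-15:45 at 90 minutes.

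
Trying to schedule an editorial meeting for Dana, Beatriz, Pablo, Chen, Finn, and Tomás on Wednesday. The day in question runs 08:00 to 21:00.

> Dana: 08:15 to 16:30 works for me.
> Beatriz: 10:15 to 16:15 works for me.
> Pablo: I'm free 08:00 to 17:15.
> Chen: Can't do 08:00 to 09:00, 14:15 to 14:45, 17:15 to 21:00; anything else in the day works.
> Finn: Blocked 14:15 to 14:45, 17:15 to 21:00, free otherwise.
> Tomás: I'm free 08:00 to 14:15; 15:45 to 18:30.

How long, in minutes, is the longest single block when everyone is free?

240

Dana free: 08:15-16:30.
Beatriz free: 10:15-16:15.
Pablo free: 08:00-17:15.
Chen free: 09:00-14:15, 14:45-17:15 (invert busy blocks within the working day).
Finn free: 08:00-14:15, 14:45-17:15 (invert busy blocks within the working day).
Tomás free: 08:00-14:15, 15:45-18:30.
Dana ∩ Beatriz: 10:15-16:15.
Dana ∩ Beatriz ∩ Pablo: 10:15-16:15.
Dana ∩ Beatriz ∩ Pablo ∩ Chen: 10:15-14:15, 14:45-16:15.
Dana ∩ Beatriz ∩ Pablo ∩ Chen ∩ Finn: 10:15-14:15, 14:45-16:15.
Dana ∩ Beatriz ∩ Pablo ∩ Chen ∩ Finn ∩ Tomás: 10:15-14:15, 15:45-16:15.
The longest is 10:15-14:15 at 240 minutes.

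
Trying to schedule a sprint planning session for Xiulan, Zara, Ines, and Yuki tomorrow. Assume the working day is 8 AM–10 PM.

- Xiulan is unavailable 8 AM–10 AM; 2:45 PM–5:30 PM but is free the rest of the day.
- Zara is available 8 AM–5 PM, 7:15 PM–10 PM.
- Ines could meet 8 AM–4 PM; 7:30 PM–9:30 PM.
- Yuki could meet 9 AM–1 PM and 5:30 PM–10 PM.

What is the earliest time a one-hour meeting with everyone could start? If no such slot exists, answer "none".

Xiulan free: 10:00-14:45, 17:30-22:00 (invert busy blocks within the working day).
Zara free: 08:00-17:00, 19:15-22:00.
Ines free: 08:00-16:00, 19:30-21:30.
Yuki free: 09:00-13:00, 17:30-22:00.
Xiulan ∩ Zara: 10:00-14:45, 19:15-22:00.
Xiulan ∩ Zara ∩ Ines: 10:00-14:45, 19:30-21:30.
Xiulan ∩ Zara ∩ Ines ∩ Yuki: 10:00-13:00, 19:30-21:30.
The first common window of at least 60 minutes is 10:00-13:00, so the earliest start is 10:00.

10:00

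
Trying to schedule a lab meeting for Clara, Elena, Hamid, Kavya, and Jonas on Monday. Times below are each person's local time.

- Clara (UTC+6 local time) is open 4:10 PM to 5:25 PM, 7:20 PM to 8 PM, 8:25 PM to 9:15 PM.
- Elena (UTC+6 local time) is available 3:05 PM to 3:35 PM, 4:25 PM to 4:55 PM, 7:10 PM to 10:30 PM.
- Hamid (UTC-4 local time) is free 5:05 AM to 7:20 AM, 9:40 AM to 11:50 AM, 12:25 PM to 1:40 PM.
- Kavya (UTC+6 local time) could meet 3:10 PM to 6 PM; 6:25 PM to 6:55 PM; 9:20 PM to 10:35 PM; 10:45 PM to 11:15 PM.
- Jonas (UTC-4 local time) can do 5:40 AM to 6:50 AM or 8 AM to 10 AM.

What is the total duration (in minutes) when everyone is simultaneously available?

Clara in UTC: 10:10-11:25, 13:20-14:00, 14:25-15:15 (subtract 6h to convert from UTC+6).
Elena in UTC: 09:05-09:35, 10:25-10:55, 13:10-16:30 (subtract 6h to convert from UTC+6).
Hamid in UTC: 09:05-11:20, 13:40-15:50, 16:25-17:40 (add 4h to convert from UTC-4).
Kavya in UTC: 09:10-12:00, 12:25-12:55, 15:20-16:35, 16:45-17:15 (subtract 6h to convert from UTC+6).
Jonas in UTC: 09:40-10:50, 12:00-14:00 (add 4h to convert from UTC-4).
Clara ∩ Elena: 10:25-10:55, 13:20-14:00, 14:25-15:15.
Clara ∩ Elena ∩ Hamid: 10:25-10:55, 13:40-14:00, 14:25-15:15.
Clara ∩ Elena ∩ Hamid ∩ Kavya: 10:25-10:55.
Clara ∩ Elena ∩ Hamid ∩ Kavya ∩ Jonas: 10:25-10:50.
That's a single block of 25 minutes.

25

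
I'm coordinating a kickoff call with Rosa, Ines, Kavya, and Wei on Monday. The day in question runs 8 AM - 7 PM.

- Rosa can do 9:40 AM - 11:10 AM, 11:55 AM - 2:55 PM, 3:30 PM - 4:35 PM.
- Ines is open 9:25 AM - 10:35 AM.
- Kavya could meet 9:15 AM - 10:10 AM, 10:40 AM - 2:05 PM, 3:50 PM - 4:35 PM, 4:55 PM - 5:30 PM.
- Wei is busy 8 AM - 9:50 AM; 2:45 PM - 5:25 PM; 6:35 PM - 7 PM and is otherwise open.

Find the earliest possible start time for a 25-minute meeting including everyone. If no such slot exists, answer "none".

Rosa free: 09:40-11:10, 11:55-14:55, 15:30-16:35.
Ines free: 09:25-10:35.
Kavya free: 09:15-10:10, 10:40-14:05, 15:50-16:35, 16:55-17:30.
Wei free: 09:50-14:45, 17:25-18:35 (invert busy blocks within the working day).
Rosa ∩ Ines: 09:40-10:35.
Rosa ∩ Ines ∩ Kavya: 09:40-10:10.
Rosa ∩ Ines ∩ Kavya ∩ Wei: 09:50-10:10.
No common window is at least 25 minutes long.

none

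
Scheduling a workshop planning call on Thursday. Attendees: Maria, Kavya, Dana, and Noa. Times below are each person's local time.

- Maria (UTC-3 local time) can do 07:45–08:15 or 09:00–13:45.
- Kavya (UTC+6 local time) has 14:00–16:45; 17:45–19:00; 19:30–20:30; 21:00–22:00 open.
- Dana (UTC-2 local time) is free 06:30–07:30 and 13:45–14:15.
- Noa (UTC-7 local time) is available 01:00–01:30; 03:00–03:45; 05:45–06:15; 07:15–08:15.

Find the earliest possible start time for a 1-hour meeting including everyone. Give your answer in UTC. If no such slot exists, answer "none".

Maria in UTC: 10:45-11:15, 12:00-16:45 (add 3h to convert from UTC-3).
Kavya in UTC: 08:00-10:45, 11:45-13:00, 13:30-14:30, 15:00-16:00 (subtract 6h to convert from UTC+6).
Dana in UTC: 08:30-09:30, 15:45-16:15 (add 2h to convert from UTC-2).
Noa in UTC: 08:00-08:30, 10:00-10:45, 12:45-13:15, 14:15-15:15 (add 7h to convert from UTC-7).
Maria ∩ Kavya: 12:00-13:00, 13:30-14:30, 15:00-16:00.
Maria ∩ Kavya ∩ Dana: 15:45-16:00.
Maria ∩ Kavya ∩ Dana ∩ Noa: ∅.
There is no time when everyone is free.
No common window is at least 60 minutes long.

none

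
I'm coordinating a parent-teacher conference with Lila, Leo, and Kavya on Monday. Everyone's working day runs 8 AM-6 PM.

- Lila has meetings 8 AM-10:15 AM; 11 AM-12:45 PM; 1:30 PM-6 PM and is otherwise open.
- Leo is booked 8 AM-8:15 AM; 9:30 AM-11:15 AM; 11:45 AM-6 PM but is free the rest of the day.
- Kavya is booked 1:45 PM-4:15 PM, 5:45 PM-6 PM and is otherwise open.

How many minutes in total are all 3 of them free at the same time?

Lila free: 10:15-11:00, 12:45-13:30 (invert busy blocks within the working day).
Leo free: 08:15-09:30, 11:15-11:45 (invert busy blocks within the working day).
Kavya free: 08:00-13:45, 16:15-17:45 (invert busy blocks within the working day).
Lila ∩ Leo: ∅.
Lila ∩ Leo ∩ Kavya: ∅.
There is no time when everyone is free.
There is no common window, so the total is 0 minutes.

0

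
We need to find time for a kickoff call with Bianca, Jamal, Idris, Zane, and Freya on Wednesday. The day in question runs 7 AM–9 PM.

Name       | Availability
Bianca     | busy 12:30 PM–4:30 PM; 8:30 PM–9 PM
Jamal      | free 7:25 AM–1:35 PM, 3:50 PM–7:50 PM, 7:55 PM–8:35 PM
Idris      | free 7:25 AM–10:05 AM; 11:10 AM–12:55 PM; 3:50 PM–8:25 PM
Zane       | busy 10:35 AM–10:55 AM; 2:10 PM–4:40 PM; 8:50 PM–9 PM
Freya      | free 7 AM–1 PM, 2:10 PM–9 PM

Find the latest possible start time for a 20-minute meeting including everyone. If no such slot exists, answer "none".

20:05

Bianca free: 07:00-12:30, 16:30-20:30 (invert busy blocks within the working day).
Jamal free: 07:25-13:35, 15:50-19:50, 19:55-20:35.
Idris free: 07:25-10:05, 11:10-12:55, 15:50-20:25.
Zane free: 07:00-10:35, 10:55-14:10, 16:40-20:50 (invert busy blocks within the working day).
Freya free: 07:00-13:00, 14:10-21:00.
Bianca ∩ Jamal: 07:25-12:30, 16:30-19:50, 19:55-20:30.
Bianca ∩ Jamal ∩ Idris: 07:25-10:05, 11:10-12:30, 16:30-19:50, 19:55-20:25.
Bianca ∩ Jamal ∩ Idris ∩ Zane: 07:25-10:05, 11:10-12:30, 16:40-19:50, 19:55-20:25.
Bianca ∩ Jamal ∩ Idris ∩ Zane ∩ Freya: 07:25-10:05, 11:10-12:30, 16:40-19:50, 19:55-20:25.
Those are the intersection windows.
The last common window of at least 20 minutes is 19:55-20:25; a 20-minute meeting can start as late as 20:05 and still end by 20:25.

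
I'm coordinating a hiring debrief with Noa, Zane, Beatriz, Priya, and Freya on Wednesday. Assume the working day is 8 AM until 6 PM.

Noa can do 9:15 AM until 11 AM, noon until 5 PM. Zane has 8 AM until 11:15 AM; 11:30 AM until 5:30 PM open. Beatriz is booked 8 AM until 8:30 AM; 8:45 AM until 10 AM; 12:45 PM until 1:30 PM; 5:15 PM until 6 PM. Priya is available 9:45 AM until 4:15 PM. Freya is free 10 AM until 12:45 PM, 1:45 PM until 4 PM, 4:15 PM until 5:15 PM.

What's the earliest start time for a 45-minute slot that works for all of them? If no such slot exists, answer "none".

Noa free: 09:15-11:00, 12:00-17:00.
Zane free: 08:00-11:15, 11:30-17:30.
Beatriz free: 08:30-08:45, 10:00-12:45, 13:30-17:15 (invert busy blocks within the working day).
Priya free: 09:45-16:15.
Freya free: 10:00-12:45, 13:45-16:00, 16:15-17:15.
Noa ∩ Zane: 09:15-11:00, 12:00-17:00.
Noa ∩ Zane ∩ Beatriz: 10:00-11:00, 12:00-12:45, 13:30-17:00.
Noa ∩ Zane ∩ Beatriz ∩ Priya: 10:00-11:00, 12:00-12:45, 13:30-16:15.
Noa ∩ Zane ∩ Beatriz ∩ Priya ∩ Freya: 10:00-11:00, 12:00-12:45, 13:45-16:00.
So the common availability across everyone is 10:00-11:00, 12:00-12:45, 13:45-16:00.
The first common window of at least 45 minutes is 10:00-11:00, so the earliest start is 10:00.

10:00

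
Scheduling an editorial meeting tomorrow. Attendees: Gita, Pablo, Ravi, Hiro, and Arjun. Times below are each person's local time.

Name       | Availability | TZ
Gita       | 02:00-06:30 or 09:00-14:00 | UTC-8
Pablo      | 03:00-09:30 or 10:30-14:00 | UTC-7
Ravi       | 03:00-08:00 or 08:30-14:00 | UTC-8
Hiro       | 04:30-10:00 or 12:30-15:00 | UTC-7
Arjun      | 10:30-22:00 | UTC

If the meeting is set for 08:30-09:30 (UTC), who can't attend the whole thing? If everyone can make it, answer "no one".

Arjun, Gita, Hiro, Pablo, Ravi

Gita in UTC: 10:00-14:30, 17:00-22:00 (add 8h to convert from UTC-8).
Pablo in UTC: 10:00-16:30, 17:30-21:00 (add 7h to convert from UTC-7).
Ravi in UTC: 11:00-16:00, 16:30-22:00 (add 8h to convert from UTC-8).
Hiro in UTC: 11:30-17:00, 19:30-22:00 (add 7h to convert from UTC-7).
Arjun in UTC: 10:30-22:00.
Gita: not fully free for 08:30-09:30. Pablo: not fully free for 08:30-09:30. Ravi: not fully free for 08:30-09:30. Hiro: not fully free for 08:30-09:30. Arjun: not fully free for 08:30-09:30.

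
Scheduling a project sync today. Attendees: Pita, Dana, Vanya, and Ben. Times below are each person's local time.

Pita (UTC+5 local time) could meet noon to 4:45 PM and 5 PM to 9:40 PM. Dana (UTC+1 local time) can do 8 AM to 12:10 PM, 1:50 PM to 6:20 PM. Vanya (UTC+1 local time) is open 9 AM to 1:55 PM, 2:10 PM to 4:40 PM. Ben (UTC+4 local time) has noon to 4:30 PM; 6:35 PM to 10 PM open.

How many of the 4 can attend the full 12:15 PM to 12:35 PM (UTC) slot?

Pita in UTC: 07:00-11:45, 12:00-16:40 (subtract 5h to convert from UTC+5).
Dana in UTC: 07:00-11:10, 12:50-17:20 (subtract 1h to convert from UTC+1).
Vanya in UTC: 08:00-12:55, 13:10-15:40 (subtract 1h to convert from UTC+1).
Ben in UTC: 08:00-12:30, 14:35-18:00 (subtract 4h to convert from UTC+4).
Pita and Vanya can make the full 12:15-12:35 slot — that's 2.

2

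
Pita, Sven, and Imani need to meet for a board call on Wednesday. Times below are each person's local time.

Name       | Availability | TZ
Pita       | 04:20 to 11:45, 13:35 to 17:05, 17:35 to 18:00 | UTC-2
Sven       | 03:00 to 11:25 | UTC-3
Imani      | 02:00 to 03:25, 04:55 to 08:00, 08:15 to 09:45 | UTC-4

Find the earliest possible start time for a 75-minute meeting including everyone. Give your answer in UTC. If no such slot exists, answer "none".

08:55

Pita in UTC: 06:20-13:45, 15:35-19:05, 19:35-20:00 (add 2h to convert from UTC-2).
Sven in UTC: 06:00-14:25 (add 3h to convert from UTC-3).
Imani in UTC: 06:00-07:25, 08:55-12:00, 12:15-13:45 (add 4h to convert from UTC-4).
Pita ∩ Sven: 06:20-13:45.
Pita ∩ Sven ∩ Imani: 06:20-07:25, 08:55-12:00, 12:15-13:45.
So the common availability across everyone is 06:20-07:25, 08:55-12:00, 12:15-13:45.
The first common window of at least 75 minutes is 08:55-12:00, so the earliest start is 08:55.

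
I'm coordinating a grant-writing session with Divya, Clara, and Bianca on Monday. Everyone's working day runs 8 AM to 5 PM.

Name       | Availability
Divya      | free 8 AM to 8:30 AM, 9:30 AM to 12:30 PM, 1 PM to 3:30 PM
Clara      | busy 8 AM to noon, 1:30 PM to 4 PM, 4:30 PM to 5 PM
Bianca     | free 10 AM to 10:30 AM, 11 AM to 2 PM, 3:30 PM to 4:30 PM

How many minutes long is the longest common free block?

Divya free: 08:00-08:30, 09:30-12:30, 13:00-15:30.
Clara free: 12:00-13:30, 16:00-16:30 (invert busy blocks within the working day).
Bianca free: 10:00-10:30, 11:00-14:00, 15:30-16:30.
Divya ∩ Clara: 12:00-12:30, 13:00-13:30.
Divya ∩ Clara ∩ Bianca: 12:00-12:30, 13:00-13:30.
The longest is 12:00-12:30 at 30 minutes.

30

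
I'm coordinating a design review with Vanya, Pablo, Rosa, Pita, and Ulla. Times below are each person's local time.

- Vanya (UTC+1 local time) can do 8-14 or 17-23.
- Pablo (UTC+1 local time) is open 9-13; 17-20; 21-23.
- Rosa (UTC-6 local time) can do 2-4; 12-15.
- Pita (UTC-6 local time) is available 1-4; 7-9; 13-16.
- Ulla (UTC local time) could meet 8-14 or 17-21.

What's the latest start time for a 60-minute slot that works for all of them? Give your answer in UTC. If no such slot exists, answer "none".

20:00

Vanya in UTC: 07:00-13:00, 16:00-22:00 (subtract 1h to convert from UTC+1).
Pablo in UTC: 08:00-12:00, 16:00-19:00, 20:00-22:00 (subtract 1h to convert from UTC+1).
Rosa in UTC: 08:00-10:00, 18:00-21:00 (add 6h to convert from UTC-6).
Pita in UTC: 07:00-10:00, 13:00-15:00, 19:00-22:00 (add 6h to convert from UTC-6).
Ulla in UTC: 08:00-14:00, 17:00-21:00.
Vanya ∩ Pablo: 08:00-12:00, 16:00-19:00, 20:00-22:00.
Vanya ∩ Pablo ∩ Rosa: 08:00-10:00, 18:00-19:00, 20:00-21:00.
Vanya ∩ Pablo ∩ Rosa ∩ Pita: 08:00-10:00, 20:00-21:00.
Vanya ∩ Pablo ∩ Rosa ∩ Pita ∩ Ulla: 08:00-10:00, 20:00-21:00.
The last common window of at least 60 minutes is 20:00-21:00; a 60-minute meeting can start as late as 20:00 and still end by 21:00.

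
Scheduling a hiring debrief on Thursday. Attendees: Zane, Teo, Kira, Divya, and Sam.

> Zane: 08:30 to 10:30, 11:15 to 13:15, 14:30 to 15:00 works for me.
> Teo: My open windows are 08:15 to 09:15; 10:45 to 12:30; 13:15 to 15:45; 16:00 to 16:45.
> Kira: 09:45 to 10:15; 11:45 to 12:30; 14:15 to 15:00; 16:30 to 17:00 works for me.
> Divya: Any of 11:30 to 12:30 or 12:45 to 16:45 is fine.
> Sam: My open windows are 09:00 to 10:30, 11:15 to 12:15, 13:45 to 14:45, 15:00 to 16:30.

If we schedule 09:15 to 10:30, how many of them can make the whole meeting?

2

Zane and Sam can make the full 09:15-10:30 slot — that's 2.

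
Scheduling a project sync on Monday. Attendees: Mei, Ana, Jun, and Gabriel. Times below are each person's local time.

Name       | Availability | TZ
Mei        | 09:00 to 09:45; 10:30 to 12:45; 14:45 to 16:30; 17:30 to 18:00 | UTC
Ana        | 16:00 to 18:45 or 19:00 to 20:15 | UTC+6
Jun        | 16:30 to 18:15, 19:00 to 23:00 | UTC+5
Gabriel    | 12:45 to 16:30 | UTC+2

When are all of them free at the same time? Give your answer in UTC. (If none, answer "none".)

11:30-12:45

Mei in UTC: 09:00-09:45, 10:30-12:45, 14:45-16:30, 17:30-18:00.
Ana in UTC: 10:00-12:45, 13:00-14:15 (subtract 6h to convert from UTC+6).
Jun in UTC: 11:30-13:15, 14:00-18:00 (subtract 5h to convert from UTC+5).
Gabriel in UTC: 10:45-14:30 (subtract 2h to convert from UTC+2).
Mei ∩ Ana: 10:30-12:45.
Mei ∩ Ana ∩ Jun: 11:30-12:45.
Mei ∩ Ana ∩ Jun ∩ Gabriel: 11:30-12:45.
So the common availability across everyone is 11:30-12:45.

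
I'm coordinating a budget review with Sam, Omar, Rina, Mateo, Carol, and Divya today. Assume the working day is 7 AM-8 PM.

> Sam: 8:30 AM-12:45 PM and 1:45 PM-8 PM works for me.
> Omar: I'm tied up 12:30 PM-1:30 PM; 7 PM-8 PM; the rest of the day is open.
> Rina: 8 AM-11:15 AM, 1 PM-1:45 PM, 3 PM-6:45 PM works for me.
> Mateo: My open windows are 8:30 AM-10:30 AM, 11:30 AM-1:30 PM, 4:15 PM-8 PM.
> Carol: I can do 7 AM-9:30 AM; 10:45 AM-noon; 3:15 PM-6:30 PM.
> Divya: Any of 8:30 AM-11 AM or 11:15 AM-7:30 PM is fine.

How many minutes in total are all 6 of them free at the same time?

195

Sam free: 08:30-12:45, 13:45-20:00.
Omar free: 07:00-12:30, 13:30-19:00 (invert busy blocks within the working day).
Rina free: 08:00-11:15, 13:00-13:45, 15:00-18:45.
Mateo free: 08:30-10:30, 11:30-13:30, 16:15-20:00.
Carol free: 07:00-09:30, 10:45-12:00, 15:15-18:30.
Divya free: 08:30-11:00, 11:15-19:30.
Sam ∩ Omar: 08:30-12:30, 13:45-19:00.
Sam ∩ Omar ∩ Rina: 08:30-11:15, 15:00-18:45.
Sam ∩ Omar ∩ Rina ∩ Mateo: 08:30-10:30, 16:15-18:45.
Sam ∩ Omar ∩ Rina ∩ Mateo ∩ Carol: 08:30-09:30, 16:15-18:30.
Sam ∩ Omar ∩ Rina ∩ Mateo ∩ Carol ∩ Divya: 08:30-09:30, 16:15-18:30.
Summing the common windows: 60 + 135 = 195 minutes.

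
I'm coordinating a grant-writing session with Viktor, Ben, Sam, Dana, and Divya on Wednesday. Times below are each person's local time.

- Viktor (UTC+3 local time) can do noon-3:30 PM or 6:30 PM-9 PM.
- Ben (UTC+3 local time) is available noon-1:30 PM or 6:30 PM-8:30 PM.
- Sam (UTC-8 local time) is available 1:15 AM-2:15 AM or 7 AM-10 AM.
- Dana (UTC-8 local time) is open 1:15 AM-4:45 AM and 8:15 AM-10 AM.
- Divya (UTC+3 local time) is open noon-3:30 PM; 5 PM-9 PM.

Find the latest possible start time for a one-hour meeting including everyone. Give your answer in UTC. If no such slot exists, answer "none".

16:30

Viktor in UTC: 09:00-12:30, 15:30-18:00 (subtract 3h to convert from UTC+3).
Ben in UTC: 09:00-10:30, 15:30-17:30 (subtract 3h to convert from UTC+3).
Sam in UTC: 09:15-10:15, 15:00-18:00 (add 8h to convert from UTC-8).
Dana in UTC: 09:15-12:45, 16:15-18:00 (add 8h to convert from UTC-8).
Divya in UTC: 09:00-12:30, 14:00-18:00 (subtract 3h to convert from UTC+3).
Viktor ∩ Ben: 09:00-10:30, 15:30-17:30.
Viktor ∩ Ben ∩ Sam: 09:15-10:15, 15:30-17:30.
Viktor ∩ Ben ∩ Sam ∩ Dana: 09:15-10:15, 16:15-17:30.
Viktor ∩ Ben ∩ Sam ∩ Dana ∩ Divya: 09:15-10:15, 16:15-17:30.
Those are the intersection windows.
The last common window of at least 60 minutes is 16:15-17:30; a 60-minute meeting can start as late as 16:30 and still end by 17:30.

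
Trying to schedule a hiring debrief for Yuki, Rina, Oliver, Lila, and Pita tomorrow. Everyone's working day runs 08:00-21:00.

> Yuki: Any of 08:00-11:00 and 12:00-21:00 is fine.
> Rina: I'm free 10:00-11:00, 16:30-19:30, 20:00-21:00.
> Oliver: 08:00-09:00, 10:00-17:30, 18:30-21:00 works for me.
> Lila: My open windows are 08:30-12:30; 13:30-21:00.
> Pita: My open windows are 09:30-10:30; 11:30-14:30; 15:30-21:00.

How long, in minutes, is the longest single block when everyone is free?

Yuki ∩ Rina: 10:00-11:00, 16:30-19:30, 20:00-21:00.
Yuki ∩ Rina ∩ Oliver: 10:00-11:00, 16:30-17:30, 18:30-19:30, 20:00-21:00.
Yuki ∩ Rina ∩ Oliver ∩ Lila: 10:00-11:00, 16:30-17:30, 18:30-19:30, 20:00-21:00.
Yuki ∩ Rina ∩ Oliver ∩ Lila ∩ Pita: 10:00-10:30, 16:30-17:30, 18:30-19:30, 20:00-21:00.
The longest is 16:30-17:30 at 60 minutes.

60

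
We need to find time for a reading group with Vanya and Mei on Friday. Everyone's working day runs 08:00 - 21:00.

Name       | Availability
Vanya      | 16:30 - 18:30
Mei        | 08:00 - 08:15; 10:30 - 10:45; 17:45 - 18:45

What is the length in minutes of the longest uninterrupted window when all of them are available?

45

Vanya ∩ Mei: 17:45-18:30.
So the common availability across everyone is 17:45-18:30.
The longest is 17:45-18:30 at 45 minutes.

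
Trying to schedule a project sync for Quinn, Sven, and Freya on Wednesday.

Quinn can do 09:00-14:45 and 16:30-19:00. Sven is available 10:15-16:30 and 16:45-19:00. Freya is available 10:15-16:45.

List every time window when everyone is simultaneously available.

Quinn ∩ Sven: 10:15-14:45, 16:45-19:00.
Quinn ∩ Sven ∩ Freya: 10:15-14:45.
Those are the intersection windows.

10:15-14:45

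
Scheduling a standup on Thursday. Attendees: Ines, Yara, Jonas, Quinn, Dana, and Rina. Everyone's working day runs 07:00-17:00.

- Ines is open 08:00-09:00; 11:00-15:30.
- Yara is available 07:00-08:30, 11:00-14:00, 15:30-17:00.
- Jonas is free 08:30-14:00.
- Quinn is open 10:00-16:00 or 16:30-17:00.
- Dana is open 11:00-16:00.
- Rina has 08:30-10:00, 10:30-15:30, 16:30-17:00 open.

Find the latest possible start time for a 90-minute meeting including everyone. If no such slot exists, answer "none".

12:30

Ines ∩ Yara: 08:00-08:30, 11:00-14:00.
Ines ∩ Yara ∩ Jonas: 11:00-14:00.
Ines ∩ Yara ∩ Jonas ∩ Quinn: 11:00-14:00.
Ines ∩ Yara ∩ Jonas ∩ Quinn ∩ Dana: 11:00-14:00.
Ines ∩ Yara ∩ Jonas ∩ Quinn ∩ Dana ∩ Rina: 11:00-14:00.
The last common window of at least 90 minutes is 11:00-14:00; a 90-minute meeting can start as late as 12:30 and still end by 14:00.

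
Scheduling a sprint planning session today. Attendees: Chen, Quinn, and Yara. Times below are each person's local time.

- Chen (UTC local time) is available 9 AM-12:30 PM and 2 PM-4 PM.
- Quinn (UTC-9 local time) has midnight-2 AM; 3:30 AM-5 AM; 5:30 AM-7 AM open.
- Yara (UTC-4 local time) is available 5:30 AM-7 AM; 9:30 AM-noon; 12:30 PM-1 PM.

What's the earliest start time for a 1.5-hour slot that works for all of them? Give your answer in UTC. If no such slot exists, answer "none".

09:30

Chen in UTC: 09:00-12:30, 14:00-16:00.
Quinn in UTC: 09:00-11:00, 12:30-14:00, 14:30-16:00 (add 9h to convert from UTC-9).
Yara in UTC: 09:30-11:00, 13:30-16:00, 16:30-17:00 (add 4h to convert from UTC-4).
Chen ∩ Quinn: 09:00-11:00, 14:30-16:00.
Chen ∩ Quinn ∩ Yara: 09:30-11:00, 14:30-16:00.
The first common window of at least 90 minutes is 09:30-11:00, so the earliest start is 09:30.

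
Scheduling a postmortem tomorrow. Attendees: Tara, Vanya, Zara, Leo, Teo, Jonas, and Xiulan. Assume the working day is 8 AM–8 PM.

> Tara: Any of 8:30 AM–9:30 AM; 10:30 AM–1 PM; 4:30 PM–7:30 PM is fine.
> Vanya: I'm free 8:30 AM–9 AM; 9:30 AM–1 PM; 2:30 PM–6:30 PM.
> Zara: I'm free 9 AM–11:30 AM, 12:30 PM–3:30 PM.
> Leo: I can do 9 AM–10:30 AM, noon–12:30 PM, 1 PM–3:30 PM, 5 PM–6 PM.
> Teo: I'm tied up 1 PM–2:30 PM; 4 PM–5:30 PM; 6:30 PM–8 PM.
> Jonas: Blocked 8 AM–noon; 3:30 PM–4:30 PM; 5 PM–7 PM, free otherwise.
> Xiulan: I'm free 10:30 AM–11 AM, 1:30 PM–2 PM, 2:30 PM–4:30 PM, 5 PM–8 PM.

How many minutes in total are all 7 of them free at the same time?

Tara free: 08:30-09:30, 10:30-13:00, 16:30-19:30.
Vanya free: 08:30-09:00, 09:30-13:00, 14:30-18:30.
Zara free: 09:00-11:30, 12:30-15:30.
Leo free: 09:00-10:30, 12:00-12:30, 13:00-15:30, 17:00-18:00.
Teo free: 08:00-13:00, 14:30-16:00, 17:30-18:30 (invert busy blocks within the working day).
Jonas free: 12:00-15:30, 16:30-17:00, 19:00-20:00 (invert busy blocks within the working day).
Xiulan free: 10:30-11:00, 13:30-14:00, 14:30-16:30, 17:00-20:00.
Tara ∩ Vanya: 08:30-09:00, 10:30-13:00, 16:30-18:30.
Tara ∩ Vanya ∩ Zara: 10:30-11:30, 12:30-13:00.
Tara ∩ Vanya ∩ Zara ∩ Leo: ∅.
Tara ∩ Vanya ∩ Zara ∩ Leo ∩ Teo: ∅.
Tara ∩ Vanya ∩ Zara ∩ Leo ∩ Teo ∩ Jonas: ∅.
Tara ∩ Vanya ∩ Zara ∩ Leo ∩ Teo ∩ Jonas ∩ Xiulan: ∅.
There is no time when everyone is free.
There is no common window, so the total is 0 minutes.

0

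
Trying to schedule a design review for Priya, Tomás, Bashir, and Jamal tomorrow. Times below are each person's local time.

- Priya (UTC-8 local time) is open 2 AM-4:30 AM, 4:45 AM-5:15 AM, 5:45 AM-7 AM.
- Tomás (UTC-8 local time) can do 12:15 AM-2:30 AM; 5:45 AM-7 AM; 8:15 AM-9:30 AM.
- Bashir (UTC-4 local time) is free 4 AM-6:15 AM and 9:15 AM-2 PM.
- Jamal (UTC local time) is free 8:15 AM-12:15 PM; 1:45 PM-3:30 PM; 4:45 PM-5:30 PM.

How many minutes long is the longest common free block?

Priya in UTC: 10:00-12:30, 12:45-13:15, 13:45-15:00 (add 8h to convert from UTC-8).
Tomás in UTC: 08:15-10:30, 13:45-15:00, 16:15-17:30 (add 8h to convert from UTC-8).
Bashir in UTC: 08:00-10:15, 13:15-18:00 (add 4h to convert from UTC-4).
Jamal in UTC: 08:15-12:15, 13:45-15:30, 16:45-17:30.
Priya ∩ Tomás: 10:00-10:30, 13:45-15:00.
Priya ∩ Tomás ∩ Bashir: 10:00-10:15, 13:45-15:00.
Priya ∩ Tomás ∩ Bashir ∩ Jamal: 10:00-10:15, 13:45-15:00.
Those are the intersection windows.
The longest is 13:45-15:00 at 75 minutes.

75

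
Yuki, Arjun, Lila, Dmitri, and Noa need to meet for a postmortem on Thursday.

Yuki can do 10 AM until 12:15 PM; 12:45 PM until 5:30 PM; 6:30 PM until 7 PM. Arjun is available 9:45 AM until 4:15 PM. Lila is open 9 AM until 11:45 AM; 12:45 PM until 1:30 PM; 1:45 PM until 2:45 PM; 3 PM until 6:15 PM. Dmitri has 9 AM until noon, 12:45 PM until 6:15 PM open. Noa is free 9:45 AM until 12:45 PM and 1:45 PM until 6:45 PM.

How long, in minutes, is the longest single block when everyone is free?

Yuki ∩ Arjun: 10:00-12:15, 12:45-16:15.
Yuki ∩ Arjun ∩ Lila: 10:00-11:45, 12:45-13:30, 13:45-14:45, 15:00-16:15.
Yuki ∩ Arjun ∩ Lila ∩ Dmitri: 10:00-11:45, 12:45-13:30, 13:45-14:45, 15:00-16:15.
Yuki ∩ Arjun ∩ Lila ∩ Dmitri ∩ Noa: 10:00-11:45, 13:45-14:45, 15:00-16:15.
The longest is 10:00-11:45 at 105 minutes.

105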